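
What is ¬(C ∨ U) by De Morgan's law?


De Morgan's law: ¬(P ∨ Q) ≡ ¬P ∧ ¬Q
¬(C ∨ U) = ¬C ∧ ¬U

¬C ∧ ¬U


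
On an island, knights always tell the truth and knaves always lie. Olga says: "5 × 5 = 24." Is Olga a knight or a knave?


Statement: "5 × 5 = 24."
Actual: 5 × 5 = 25
Claimed: 24
Statement is FALSE → Olga lies → Knave

Knave


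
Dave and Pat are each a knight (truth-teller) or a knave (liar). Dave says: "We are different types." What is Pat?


Dave says: "We are different types."
Case 1: Dave is a Knight (truth-teller)
  Statement is true → they ARE different → Pat is a Knave
Case 2: Dave is a Knave (liar)
  Statement is false → they are NOT different → Pat is a Knave
In both cases, Pat is a Knave.

Knave


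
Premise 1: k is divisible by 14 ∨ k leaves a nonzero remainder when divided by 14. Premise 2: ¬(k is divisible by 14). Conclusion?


Disjunctive syllogism: P ∨ Q, ¬P ⊢ Q
Disjunction: k is divisible by 14 ∨ k leaves a nonzero remainder when divided by 14
We know it is not the case that k is divisible by 14.
By disjunctive syllogism, the other disjunct must be true.

k leaves a nonzero remainder when divided by 14


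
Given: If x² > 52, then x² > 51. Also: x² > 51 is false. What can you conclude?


Modus tollens: P → Q, ¬Q ⊢ ¬P
P: x² > 52
Q: x² > 51
We have P → Q and Q is false.
By modus tollens, P must be false.

It is not the case that x² > 52


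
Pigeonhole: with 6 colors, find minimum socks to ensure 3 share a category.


Pigeonhole: to guarantee k in one of n categories, need (k-1)×n + 1.
k = 3, n = 6
Minimum = (3-1) × 6 + 1 = 2 × 6 + 1

13


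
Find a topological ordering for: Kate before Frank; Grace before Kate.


Constraints: Kate before Frank; Grace before Kate
Method: repeatedly schedule the remaining task that has no remaining task required before it.
  Step 1: remaining {Grace, Frank, Kate}; every task except Grace still has a predecessor pending → schedule Grace.
  Step 2: remaining {Frank, Kate}; every task except Kate still has a predecessor pending → schedule Kate.
  Step 3: only Frank remains → schedule Frank.
Resulting order:

Grace → Kate → Frank


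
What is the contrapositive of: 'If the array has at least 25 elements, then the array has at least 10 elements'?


Original: If the array has at least 25 elements, then the array has at least 10 elements
Contrapositive: If ¬Q, then ¬P
Negate Q: not (the array has at least 10 elements)
Negate P: not (the array has at least 25 elements)

If not (the array has at least 10 elements), then not (the array has at least 25 elements).


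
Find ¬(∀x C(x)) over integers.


Original: ∀x C(x)
Rule: ¬∀→∃, ¬∃→∀, negate predicate.
Negation: ∃x ¬C(x)

∃x ¬C(x)


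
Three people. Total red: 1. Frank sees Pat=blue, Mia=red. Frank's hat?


Total red = 1, seen red = 1
Own red = 1 - 1 = 0
Frank's hat is blue.

blue


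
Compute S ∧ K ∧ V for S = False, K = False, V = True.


S = False, K = False, V = True
Step 1: S ∧ K = False AND False = False
Step 2: (False) ∧ V = (False) AND True = False
AND is true only when ALL operands are true.

False


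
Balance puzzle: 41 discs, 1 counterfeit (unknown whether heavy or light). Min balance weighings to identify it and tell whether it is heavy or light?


Let n = 41. 82 possibilities (n discs × lighter/heavier); each weighing has 3 outcomes.
Bound for k weighings: say the first weighing puts j discs on each pan. If it tips, the 2j weighed discs remain suspects (each with a known direction) and k-1 weighings give 3^(k-1) outcomes; 3^(k-1) is odd, so 2j ≤ 3^(k-1) - 1. If it balances, the n - 2j unweighed discs remain with direction unknown: 2(n - 2j) ≤ 3^(k-1) - 1 by the same parity argument. Adding, n ≤ (3^(k-1) - 1) + (3^(k-1) - 1)/2 = (3^k - 3)/2, and the classical three-group strategy achieves this (3 discs in 2 weighings, 12 in 3, 39 in 4, 120 in 5).
So we need the smallest k with (3^k - 3)/2 ≥ 41.
k = 4: (3^4 - 3)/2 = 39 < 41 ✗
k = 5: (3^5 - 3)/2 = 120 ≥ 41 ✓

5


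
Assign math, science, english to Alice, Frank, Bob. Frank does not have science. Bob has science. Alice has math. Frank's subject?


From clues:
  Bob → science
  Alice → math
By elimination, Frank gets the remaining.

english


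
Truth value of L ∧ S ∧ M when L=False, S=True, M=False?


L = False, S = True, M = False
Expression: L ∧ S ∧ M
Step 1: L ∧ S = False AND True = False
Step 2: (False) ∧ M = False AND False = False

False


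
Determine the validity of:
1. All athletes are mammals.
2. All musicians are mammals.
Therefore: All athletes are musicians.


Premise 1: All athletes are mammals.
Premise 2: All musicians are mammals.
Conclusion: All athletes are musicians.
Fallacy: undistributed middle. mammals is predicate in both.
Counterexample: athletes and musicians could be disjoint subsets of mammals.

Invalid


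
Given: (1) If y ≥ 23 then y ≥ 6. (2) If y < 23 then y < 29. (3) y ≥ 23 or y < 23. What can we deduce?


Constructive dilemma: (P → Q) ∧ (R → S), P ∨ R ⊢ Q ∨ S
Premise 1: y ≥ 23 → y ≥ 6
Premise 2: y < 23 → y < 29
Premise 3: y ≥ 23 ∨ y < 23
Case 1: Assuming y ≥ 23, then by Premise 1, y ≥ 6.
Case 2: Assuming y < 23, then by Premise 2, y < 29.
Since one of y ≥ 23 or y < 23 must hold, we get y ≥ 6 or y < 29.

y ≥ 6 or y < 29.


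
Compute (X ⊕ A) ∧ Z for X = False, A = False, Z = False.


X = False, A = False, Z = False
Step 1: X ⊕ A = False XOR False = False
Step 2: False ∧ Z = False AND False = False
XOR true when exactly one of X,A is true; then AND with Z.

False


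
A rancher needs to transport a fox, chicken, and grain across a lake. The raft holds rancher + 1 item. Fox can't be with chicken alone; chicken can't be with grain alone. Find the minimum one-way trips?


1. rancher+chicken → 2. rancher ← 3. rancher+fox → 4. rancher+chicken ← 5. rancher+grain → 6. rancher ← 7. rancher+chicken →
Minimum trips = 7

7


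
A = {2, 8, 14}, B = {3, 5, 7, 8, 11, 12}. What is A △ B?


A = {2, 8, 14}
B = {3, 5, 7, 8, 11, 12}
Operation: symmetric difference
In A only: [2, 14], in B only: [3, 5, 7, 11, 12]

{2, 3, 5, 7, 11, 12, 14}


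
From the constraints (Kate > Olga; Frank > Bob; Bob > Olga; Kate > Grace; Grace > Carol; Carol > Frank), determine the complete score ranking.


Constraints: Kate > Olga; Frank > Bob; Bob > Olga; Kate > Grace; Grace > Carol; Carol > Frank
Method: at each step, the next-highest is the one remaining person who never appears on the smaller side of a constraint between remaining people.
  Step 1: remaining {Carol, Frank, Olga, Bob, Grace, Kate}; on the smaller side: {Carol, Frank, Olga, Bob, Grace} → Kate is next (Kate > Olga; Kate > Grace).
  Step 2: remaining {Carol, Frank, Olga, Bob, Grace}; on the smaller side: {Carol, Frank, Olga, Bob} → Grace is next (Grace > Carol).
  Step 3: remaining {Carol, Frank, Olga, Bob}; on the smaller side: {Frank, Olga, Bob} → Carol is next (Carol > Frank).
  Step 4: remaining {Frank, Olga, Bob}; on the smaller side: {Olga, Bob} → Frank is next (Frank > Bob).
  Step 5: remaining {Olga, Bob}; on the smaller side: {Olga} → Bob is next (Bob > Olga).
  Step 6: only Olga remains → lowest.
Final ranking (highest to lowest):

Kate > Grace > Carol > Frank > Bob > Olga


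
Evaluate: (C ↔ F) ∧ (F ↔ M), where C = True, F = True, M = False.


C = True, F = True, M = False
Step 1: C ↔ F is true when C and F have the same value. Result: True
Step 2: F ↔ M is true when F and M have the same value. Result: False
Step 3: True ∧ False = False

False


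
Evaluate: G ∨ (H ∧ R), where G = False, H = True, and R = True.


G = False, H = True, R = True
Step 1: H ∧ R = True AND True = True
Step 2: G ∨ True = False OR True = True
AND evaluated first (higher precedence); then OR applied.

True


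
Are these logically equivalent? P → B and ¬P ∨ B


Expression 1: P → B
Expression 2: ¬P ∨ B
Truth table (P B | Expr1 Expr2):
  T T |   T     T
  T F |   F     F
  F T |   T     T
  F F |   T     T
All 4 rows agree, so the expressions are logically equivalent.

Yes


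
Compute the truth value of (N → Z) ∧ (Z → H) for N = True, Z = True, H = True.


N = True, Z = True, H = True
Step 1: N → Z is false only when N=True and Z=False. Result: True
Step 2: Z → H is false only when Z=True and H=False. Result: True
Step 3: True ∧ True = True

True


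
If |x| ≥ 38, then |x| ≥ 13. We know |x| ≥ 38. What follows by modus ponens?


Modus ponens: P → Q, P ⊢ Q
P: |x| ≥ 38
Q: |x| ≥ 13
We have P → Q and P is true.
By modus ponens, Q must be true.

|x| ≥ 13


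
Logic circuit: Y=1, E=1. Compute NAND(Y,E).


Y AND E = 1
NOT(1) = 0

0


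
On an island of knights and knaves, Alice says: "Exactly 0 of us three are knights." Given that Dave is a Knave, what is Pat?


Alice claims exactly 0 knights among Alice, Dave, Pat.
Given: Dave is a Knave.

Case 1: Alice is a Knight (tells truth)
  Then exactly 0 of the three are knights.
  Counting Alice, Dave: 1 knight(s) so far. Need -1 more → impossible.
Case 2: Alice is a Knave (lies)
  Then the count is NOT 0.
  If Pat = Knave, count = 0 = 0 → claim would be true, contradicts lie.
  If Pat = Knight, count = 1 ≠ 0 → lie confirmed ✓

Pat is a Knight.

Knight


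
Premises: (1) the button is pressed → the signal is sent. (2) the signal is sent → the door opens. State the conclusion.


Hypothetical syllogism: P → Q, Q → R ⊢ P → R
Premise 1: the button is pressed → the signal is sent
Premise 2: the signal is sent → the door opens
Chain the implications: the middle term (the signal is sent) links the two.
Conclusion: If the button is pressed, then the door opens.

If the button is pressed, then the door opens.


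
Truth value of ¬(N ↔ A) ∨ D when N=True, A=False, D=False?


N = True, A = False, D = False
Expression: ¬(N ↔ A) ∨ D
Step 1: N ↔ A = (True iff False) = False
Step 2: ¬(N ↔ A) = NOT False = True
Step 3: (True) ∨ D = True OR False = True

True


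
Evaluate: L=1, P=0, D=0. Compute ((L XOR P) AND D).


L XOR P = 1^0 = 1
1 AND 0 = 0

0


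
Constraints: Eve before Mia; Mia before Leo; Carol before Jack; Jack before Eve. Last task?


Constraints: Eve before Mia; Mia before Leo; Carol before Jack; Jack before Eve
The last task can have nothing scheduled after it, so it must never appear on the left of a 'before'.
Tasks appearing before some other task: Eve, Mia, Carol, Jack.
The only task not in that list is Leo → it is last.

Leo


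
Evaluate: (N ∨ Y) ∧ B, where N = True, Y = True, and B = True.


N = True, Y = True, B = True
Step 1: N ∨ Y = True OR True = True
Step 2: True ∧ B = True AND True = True
OR is true when at least one operand is true; AND requires both.

True


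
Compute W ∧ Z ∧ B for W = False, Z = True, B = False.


W = False, Z = True, B = False
Step 1: W ∧ Z = False AND True = False
Step 2: (False) ∧ B = (False) AND False = False
AND is true only when ALL operands are true.

False


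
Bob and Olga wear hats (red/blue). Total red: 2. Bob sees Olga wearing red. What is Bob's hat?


Total red = 2, Olga = red
Red accounted for: 1
Remaining for Bob: 1
Bob's hat is red.

red


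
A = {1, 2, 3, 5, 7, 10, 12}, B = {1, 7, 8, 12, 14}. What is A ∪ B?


A = {1, 2, 3, 5, 7, 10, 12}
B = {1, 7, 8, 12, 14}
Operation: union
All elements combined: 1, 2, 3, 5, 7, 8, 10, 12, 14

{1, 2, 3, 5, 7, 8, 10, 12, 14}


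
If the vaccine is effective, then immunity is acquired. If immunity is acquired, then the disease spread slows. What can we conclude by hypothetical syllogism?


Hypothetical syllogism: P → Q, Q → R ⊢ P → R
Premise 1: the vaccine is effective → immunity is acquired
Premise 2: immunity is acquired → the disease spread slows
Chain the implications: the middle term (immunity is acquired) links the two.
Conclusion: If the vaccine is effective, then the disease spread slows.

If the vaccine is effective, then the disease spread slows.


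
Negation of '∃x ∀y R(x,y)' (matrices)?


Original: ∃x ∀y R(x,y)
Rule: ¬∀→∃, ¬∃→∀, negate predicate.
Negation: ∀x ∃y ¬R(x,y)

∀x ∃y ¬R(x,y)


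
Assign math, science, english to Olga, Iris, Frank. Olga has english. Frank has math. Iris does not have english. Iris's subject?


From clues:
  Frank → math
  Olga → english
By elimination, Iris gets the remaining.

science


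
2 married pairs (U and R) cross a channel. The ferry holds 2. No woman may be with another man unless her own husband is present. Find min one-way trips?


Label couples U and R.
1. WU+WR → (far: WU,WR; near: HU,HR)
2. WU ←   (far: WR; near: HU,HR,WU)
3. HU+HR → (far: HU,HR,WR; near: WU)
4. HU ←   (far: HR,WR; near: HU,WU)  — HU returns, since WU is alone on near bank
5. HU+WU → (far: all four; near: empty)
Every state respects the constraint.
Minimum trips = 5

5


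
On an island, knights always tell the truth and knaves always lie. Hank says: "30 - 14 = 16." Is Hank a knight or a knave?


Statement: "30 - 14 = 16."
Actual: 30 - 14 = 16
Claimed: 16
Statement is TRUE → Hank tells the truth → Knight

Knight


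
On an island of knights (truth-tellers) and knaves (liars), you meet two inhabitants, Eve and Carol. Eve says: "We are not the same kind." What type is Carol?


Eve says: "We are not the same kind."
Case 1: Eve is a Knight (truth-teller)
  Statement is true → they ARE different → Carol is a Knave
Case 2: Eve is a Knave (liar)
  Statement is false → they are NOT different → Carol is a Knave
In both cases, Carol is a Knave.

Knave


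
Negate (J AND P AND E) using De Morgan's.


De Morgan's law: ¬(P ∧ Q ∧ R) ≡ ¬P ∨ ¬Q ∨ ¬R
¬(J ∧ P ∧ E) = ¬J ∨ ¬P ∨ ¬E

¬J ∨ ¬P ∨ ¬E


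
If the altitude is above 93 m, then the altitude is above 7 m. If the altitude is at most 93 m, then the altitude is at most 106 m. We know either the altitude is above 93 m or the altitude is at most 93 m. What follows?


Constructive dilemma: (P → Q) ∧ (R → S), P ∨ R ⊢ Q ∨ S
Premise 1: the altitude is above 93 m → the altitude is above 7 m
Premise 2: the altitude is at most 93 m → the altitude is at most 106 m
Premise 3: the altitude is above 93 m ∨ the altitude is at most 93 m
Case 1: Assuming the altitude is above 93 m, then by Premise 1, the altitude is above 7 m.
Case 2: Assuming the altitude is at most 93 m, then by Premise 2, the altitude is at most 106 m.
Since one of the altitude is above 93 m or the altitude is at most 93 m must hold, we get the altitude is above 7 m or the altitude is at most 106 m.

The altitude is above 7 m or the altitude is at most 106 m.


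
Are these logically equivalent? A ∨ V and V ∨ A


Expression 1: A ∨ V
Expression 2: V ∨ A
Truth table (A V | Expr1 Expr2):
  T T |   T     T
  T F |   T     T
  F T |   T     T
  F F |   F     F
All 4 rows agree, so the expressions are logically equivalent.

Yes


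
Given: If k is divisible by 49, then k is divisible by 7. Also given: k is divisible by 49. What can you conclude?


Modus ponens: P → Q, P ⊢ Q
P: k is divisible by 49
Q: k is divisible by 7
We have P → Q and P is true.
By modus ponens, Q must be true.

k is divisible by 7


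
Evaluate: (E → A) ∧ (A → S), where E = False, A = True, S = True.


E = False, A = True, S = True
Step 1: E → A is false only when E=True and A=False. Result: True
Step 2: A → S is false only when A=True and S=False. Result: True
Step 3: True ∧ True = True

True


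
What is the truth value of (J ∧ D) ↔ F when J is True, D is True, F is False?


J = True, D = True, F = False
Step 1: J ∧ D = True AND True = True
Step 2: (True) ↔ F: true when both sides have same truth value.
Result: True ↔ False = False

False


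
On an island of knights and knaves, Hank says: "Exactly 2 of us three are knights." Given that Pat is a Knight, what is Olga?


Hank claims exactly 2 knights among Hank, Pat, Olga.
Given: Pat is a Knight.

Case 1: Hank is a Knight (tells truth)
  Then exactly 2 of the three are knights.
  Counting Hank, Pat: 2 knight(s) so far. Need 0 more → Olga = Knave.
Case 2: Hank is a Knave (lies)
  Then the count is NOT 2.
  If Olga = Knight, count = 2 = 2 → claim would be true, contradicts lie.
  If Olga = Knave, count = 1 ≠ 2 → lie confirmed ✓

Olga is a Knave.

Knave


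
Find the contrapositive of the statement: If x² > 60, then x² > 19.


Original: If x² > 60, then x² > 19
Contrapositive: If ¬Q, then ¬P
Negate Q: not (x² > 19)
Negate P: not (x² > 60)

If not (x² > 19), then not (x² > 60).


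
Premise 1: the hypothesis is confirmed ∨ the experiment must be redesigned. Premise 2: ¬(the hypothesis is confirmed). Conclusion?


Disjunctive syllogism: P ∨ Q, ¬P ⊢ Q
Disjunction: the hypothesis is confirmed ∨ the experiment must be redesigned
We know it is not the case that the hypothesis is confirmed.
By disjunctive syllogism, the other disjunct must be true.

The experiment must be redesigned


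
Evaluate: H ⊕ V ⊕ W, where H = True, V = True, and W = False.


H = True, V = True, W = False
Step 1: H ⊕ V = True XOR True = False
Step 2: False ⊕ W = False XOR False = False
XOR is true when an odd number of operands are true.

False


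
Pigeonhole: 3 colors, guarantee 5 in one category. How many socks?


Pigeonhole: to guarantee k in one of n categories, need (k-1)×n + 1.
k = 5, n = 3
Minimum = (5-1) × 3 + 1 = 4 × 3 + 1

13


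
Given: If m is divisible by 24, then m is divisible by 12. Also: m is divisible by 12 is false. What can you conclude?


Modus tollens: P → Q, ¬Q ⊢ ¬P
P: m is divisible by 24
Q: m is divisible by 12
We have P → Q and Q is false.
By modus tollens, P must be false.

It is not the case that m is divisible by 24


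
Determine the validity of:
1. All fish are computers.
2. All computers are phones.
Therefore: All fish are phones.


Premise 1: All fish are computers.
Premise 2: All computers are phones.
Conclusion: All fish are phones.
Barbara syllogism (AAA-1): All A are B, All B are C → All A are C.
Middle term (computers) distributed in premise 2.

Valid


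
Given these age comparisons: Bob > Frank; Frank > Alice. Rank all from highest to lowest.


Constraints: Bob > Frank; Frank > Alice
Method: at each step, the next-highest is the one remaining person who never appears on the smaller side of a constraint between remaining people.
  Step 1: remaining {Bob, Alice, Frank}; on the smaller side: {Alice, Frank} → Bob is next (Bob > Frank).
  Step 2: remaining {Alice, Frank}; on the smaller side: {Alice} → Frank is next (Frank > Alice).
  Step 3: only Alice remains → lowest.
Final ranking (highest to lowest):

Bob > Frank > Alice


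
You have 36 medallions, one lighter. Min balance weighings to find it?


Each weighing has 3 outcomes (left heavy / balance / right heavy), so k weighings distinguish at most 3^k cases; splitting into three near-equal groups achieves this.
Need 3^k ≥ 36: 3^3 = 27 < 36 ≤ 3^4 = 81
k = ⌈log₃(36)⌉ = 4

4


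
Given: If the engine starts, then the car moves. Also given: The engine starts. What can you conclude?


Modus ponens: P → Q, P ⊢ Q
P: the engine starts
Q: the car moves
We have P → Q and P is true.
By modus ponens, Q must be true.

The car moves


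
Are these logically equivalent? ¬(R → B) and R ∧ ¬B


Expression 1: ¬(R → B)
Expression 2: R ∧ ¬B
Truth table (R B | Expr1 Expr2):
  T T |   F     F
  T F |   T     T
  F T |   F     F
  F F |   F     F
All 4 rows agree, so the expressions are logically equivalent.

Yes


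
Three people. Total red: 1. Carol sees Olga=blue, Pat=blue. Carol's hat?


Total red = 1, seen red = 0
Own red = 1 - 0 = 1
Carol's hat is red.

red


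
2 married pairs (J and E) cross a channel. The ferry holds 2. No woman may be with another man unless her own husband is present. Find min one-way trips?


Label couples J and E.
1. WJ+WE → (far: WJ,WE; near: HJ,HE)
2. WJ ←   (far: WE; near: HJ,HE,WJ)
3. HJ+HE → (far: HJ,HE,WE; near: WJ)
4. HJ ←   (far: HE,WE; near: HJ,WJ)  — HJ returns, since WJ is alone on near bank
5. HJ+WJ → (far: all four; near: empty)
Every state respects the constraint.
Minimum trips = 5

5


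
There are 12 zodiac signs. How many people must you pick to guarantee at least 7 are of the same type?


Pigeonhole: to guarantee k in one of n categories, need (k-1)×n + 1.
k = 7, n = 12
Minimum = (7-1) × 12 + 1 = 6 × 12 + 1

73


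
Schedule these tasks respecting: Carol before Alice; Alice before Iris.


Constraints: Carol before Alice; Alice before Iris
Method: repeatedly schedule the remaining task that has no remaining task required before it.
  Step 1: remaining {Carol, Iris, Alice}; every task except Carol still has a predecessor pending → schedule Carol.
  Step 2: remaining {Iris, Alice}; every task except Alice still has a predecessor pending → schedule Alice.
  Step 3: only Iris remains → schedule Iris.
Resulting order:

Carol → Alice → Iris


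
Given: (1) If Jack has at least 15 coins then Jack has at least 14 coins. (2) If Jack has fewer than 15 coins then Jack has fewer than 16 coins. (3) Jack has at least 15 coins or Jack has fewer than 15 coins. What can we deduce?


Constructive dilemma: (P → Q) ∧ (R → S), P ∨ R ⊢ Q ∨ S
Premise 1: Jack has at least 15 coins → Jack has at least 14 coins
Premise 2: Jack has fewer than 15 coins → Jack has fewer than 16 coins
Premise 3: Jack has at least 15 coins ∨ Jack has fewer than 15 coins
Case 1: Assuming Jack has at least 15 coins, then by Premise 1, Jack has at least 14 coins.
Case 2: Assuming Jack has fewer than 15 coins, then by Premise 2, Jack has fewer than 16 coins.
Since one of Jack has at least 15 coins or Jack has fewer than 15 coins must hold, we get Jack has at least 14 coins or Jack has fewer than 16 coins.

Jack has at least 14 coins or Jack has fewer than 16 coins.


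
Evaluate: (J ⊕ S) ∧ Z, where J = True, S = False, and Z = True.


J = True, S = False, Z = True
Step 1: J ⊕ S = True XOR False = True
Step 2: True ∧ Z = True AND True = True
XOR true when exactly one of J,S is true; then AND with Z.

True


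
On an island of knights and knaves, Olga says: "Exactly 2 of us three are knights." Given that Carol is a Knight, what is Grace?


Olga claims exactly 2 knights among Olga, Carol, Grace.
Given: Carol is a Knight.

Case 1: Olga is a Knight (tells truth)
  Then exactly 2 of the three are knights.
  Counting Olga, Carol: 2 knight(s) so far. Need 0 more → Grace = Knave.
Case 2: Olga is a Knave (lies)
  Then the count is NOT 2.
  If Grace = Knight, count = 2 = 2 → claim would be true, contradicts lie.
  If Grace = Knave, count = 1 ≠ 2 → lie confirmed ✓

Grace is a Knave.

Knave


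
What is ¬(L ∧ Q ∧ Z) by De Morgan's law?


De Morgan's law: ¬(P ∧ Q ∧ R) ≡ ¬P ∨ ¬Q ∨ ¬R
¬(L ∧ Q ∧ Z) = ¬L ∨ ¬Q ∨ ¬Z

¬L ∨ ¬Q ∨ ¬Z


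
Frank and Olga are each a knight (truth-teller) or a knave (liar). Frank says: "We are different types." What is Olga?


Frank says: "We are different types."
Case 1: Frank is a Knight (truth-teller)
  Statement is true → they ARE different → Olga is a Knave
Case 2: Frank is a Knave (liar)
  Statement is false → they are NOT different → Olga is a Knave
In both cases, Olga is a Knave.

Knave


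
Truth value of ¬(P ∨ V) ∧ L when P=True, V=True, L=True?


P = True, V = True, L = True
Expression: ¬(P ∨ V) ∧ L
Step 1: P ∨ V = True OR True = True
Step 2: ¬(P ∨ V) = NOT True = False
Step 3: (False) ∧ L = False AND True = False

False


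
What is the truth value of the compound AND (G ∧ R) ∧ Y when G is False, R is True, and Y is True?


G = False, R = True, Y = True
Step 1: G ∧ R = False AND True = False
Step 2: False ∧ Y = False AND True = False
AND is true only when ALL operands are true.

False


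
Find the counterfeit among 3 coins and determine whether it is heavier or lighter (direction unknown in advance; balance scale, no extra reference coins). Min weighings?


Let n = 3. 6 possibilities (n coins × lighter/heavier); each weighing has 3 outcomes.
Bound for k weighings: say the first weighing puts j coins on each pan. If it tips, the 2j weighed coins remain suspects (each with a known direction) and k-1 weighings give 3^(k-1) outcomes; 3^(k-1) is odd, so 2j ≤ 3^(k-1) - 1. If it balances, the n - 2j unweighed coins remain with direction unknown: 2(n - 2j) ≤ 3^(k-1) - 1 by the same parity argument. Adding, n ≤ (3^(k-1) - 1) + (3^(k-1) - 1)/2 = (3^k - 3)/2, and the classical three-group strategy achieves this (3 coins in 2 weighings, 12 in 3, 39 in 4, 120 in 5).
So we need the smallest k with (3^k - 3)/2 ≥ 3.
k = 1: (3^1 - 3)/2 = 0 < 3 ✗
k = 2: (3^2 - 3)/2 = 3 ≥ 3 ✓

2


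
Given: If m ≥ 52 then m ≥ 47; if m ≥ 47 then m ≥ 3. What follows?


Hypothetical syllogism: P → Q, Q → R ⊢ P → R
Premise 1: m ≥ 52 → m ≥ 47
Premise 2: m ≥ 47 → m ≥ 3
Chain the implications: the middle term (m ≥ 47) links the two.
Conclusion: If m ≥ 52, then m ≥ 3.

If m ≥ 52, then m ≥ 3.


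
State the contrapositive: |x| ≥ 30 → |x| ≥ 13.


Original: If |x| ≥ 30, then |x| ≥ 13
Contrapositive: If ¬Q, then ¬P
Negate Q: not (|x| ≥ 13)
Negate P: not (|x| ≥ 30)

If not (|x| ≥ 13), then not (|x| ≥ 30).


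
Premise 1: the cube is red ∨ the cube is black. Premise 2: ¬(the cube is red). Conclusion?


Disjunctive syllogism: P ∨ Q, ¬P ⊢ Q
Disjunction: the cube is red ∨ the cube is black
We know it is not the case that the cube is red.
By disjunctive syllogism, the other disjunct must be true.

The cube is black


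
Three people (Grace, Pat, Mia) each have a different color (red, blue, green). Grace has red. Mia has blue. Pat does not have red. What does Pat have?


From clues:
  Mia → blue
  Grace → red
By elimination, Pat gets the remaining.

green


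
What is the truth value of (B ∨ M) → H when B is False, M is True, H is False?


B = False, M = True, H = False
Step 1: B ∨ M = False OR True = True
Step 2: (True) → H: false only when antecedent=True and H=False.
Result: False

False


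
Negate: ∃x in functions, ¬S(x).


Original: ∃x ¬S(x)
Rule: ¬∀→∃, ¬∃→∀, negate predicate.
Negation: ∀x S(x)

∀x S(x)


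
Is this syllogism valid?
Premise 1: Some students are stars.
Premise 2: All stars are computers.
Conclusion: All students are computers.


Premise 1: Some students are stars.
Premise 2: All stars are computers.
Conclusion: All students are computers.
Fallacy: illicit minor. The minor term (students) is distributed in the conclusion ('All students ...') but undistributed in its premise ('Some students are stars' doesn't cover all students).
Only 'Some students are computers' follows, not 'All'.

Invalid


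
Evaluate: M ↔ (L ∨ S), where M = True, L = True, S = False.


M = True, L = True, S = False
Step 1: L ∨ S = True OR False = True
Step 2: M ↔ (True): true when both sides have same truth value.
Result: True ↔ True = True

True


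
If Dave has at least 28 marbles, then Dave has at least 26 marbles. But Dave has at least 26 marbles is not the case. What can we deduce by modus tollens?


Modus tollens: P → Q, ¬Q ⊢ ¬P
P: Dave has at least 28 marbles
Q: Dave has at least 26 marbles
We have P → Q and Q is false.
By modus tollens, P must be false.

It is not the case that Dave has at least 28 marbles


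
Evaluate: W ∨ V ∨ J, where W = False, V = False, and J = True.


W = False, V = False, J = True
Step 1: W ∨ V = False OR False = False
Step 2: False ∨ J = False OR True = True
OR is true when at least one operand is true.

True


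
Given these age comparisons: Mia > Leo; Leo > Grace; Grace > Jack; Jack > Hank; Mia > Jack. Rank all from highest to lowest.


Constraints: Mia > Leo; Leo > Grace; Grace > Jack; Jack > Hank; Mia > Jack
Method: at each step, the next-highest is the one remaining person who never appears on the smaller side of a constraint between remaining people.
  Step 1: remaining {Grace, Hank, Mia, Leo, Jack}; on the smaller side: {Grace, Hank, Leo, Jack} → Mia is next (Mia > Leo; Mia > Jack).
  Step 2: remaining {Grace, Hank, Leo, Jack}; on the smaller side: {Grace, Hank, Jack} → Leo is next (Leo > Grace).
  Step 3: remaining {Grace, Hank, Jack}; on the smaller side: {Hank, Jack} → Grace is next (Grace > Jack).
  Step 4: remaining {Hank, Jack}; on the smaller side: {Hank} → Jack is next (Jack > Hank).
  Step 5: only Hank remains → lowest.
Final ranking (highest to lowest):

Mia > Leo > Grace > Jack > Hank


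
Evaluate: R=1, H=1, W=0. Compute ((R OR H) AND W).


R OR H = 1|1 = 1
1 AND 0 = 0

0


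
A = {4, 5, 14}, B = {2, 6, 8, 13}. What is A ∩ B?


A = {4, 5, 14}
B = {2, 6, 8, 13}
Operation: intersection
Elements in both: none

∅


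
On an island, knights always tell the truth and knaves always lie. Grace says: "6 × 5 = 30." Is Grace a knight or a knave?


Statement: "6 × 5 = 30."
Actual: 6 × 5 = 30
Claimed: 30
Statement is TRUE → Grace tells the truth → Knight

Knight


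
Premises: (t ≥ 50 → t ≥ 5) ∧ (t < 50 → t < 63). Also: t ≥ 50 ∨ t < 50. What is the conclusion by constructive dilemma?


Constructive dilemma: (P → Q) ∧ (R → S), P ∨ R ⊢ Q ∨ S
Premise 1: t ≥ 50 → t ≥ 5
Premise 2: t < 50 → t < 63
Premise 3: t ≥ 50 ∨ t < 50
Case 1: Assuming t ≥ 50, then by Premise 1, t ≥ 5.
Case 2: Assuming t < 50, then by Premise 2, t < 63.
Since one of t ≥ 50 or t < 50 must hold, we get t ≥ 5 or t < 63.

t ≥ 5 or t < 63.


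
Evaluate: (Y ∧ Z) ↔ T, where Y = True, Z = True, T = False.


Y = True, Z = True, T = False
Step 1: Y ∧ Z = True AND True = True
Step 2: (True) ↔ T: true when both sides have same truth value.
Result: True ↔ False = False

False


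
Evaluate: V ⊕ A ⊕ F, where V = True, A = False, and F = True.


V = True, A = False, F = True
Step 1: V ⊕ A = True XOR False = True
Step 2: True ⊕ F = True XOR True = False
XOR is true when an odd number of operands are true.

False


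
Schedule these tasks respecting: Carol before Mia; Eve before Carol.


Constraints: Carol before Mia; Eve before Carol
Method: repeatedly schedule the remaining task that has no remaining task required before it.
  Step 1: remaining {Carol, Eve, Mia}; every task except Eve still has a predecessor pending → schedule Eve.
  Step 2: remaining {Carol, Mia}; every task except Carol still has a predecessor pending → schedule Carol.
  Step 3: only Mia remains → schedule Mia.
Resulting order:

Eve → Carol → Mia


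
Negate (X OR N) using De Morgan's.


De Morgan's law: ¬(P ∨ Q) ≡ ¬P ∧ ¬Q
¬(X ∨ N) = ¬X ∧ ¬N

¬X ∧ ¬N


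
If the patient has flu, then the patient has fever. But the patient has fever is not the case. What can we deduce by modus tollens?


Modus tollens: P → Q, ¬Q ⊢ ¬P
P: the patient has flu
Q: the patient has fever
We have P → Q and Q is false.
By modus tollens, P must be false.

It is not the case that the patient has flu


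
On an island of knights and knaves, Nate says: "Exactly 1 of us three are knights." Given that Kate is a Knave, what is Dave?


Nate claims exactly 1 knights among Nate, Kate, Dave.
Given: Kate is a Knave.

Case 1: Nate is a Knight (tells truth)
  Then exactly 1 of the three are knights.
  Counting Nate, Kate: 1 knight(s) so far. Need 0 more → Dave = Knave.
Case 2: Nate is a Knave (lies)
  Then the count is NOT 1.
  If Dave = Knight, count = 1 = 1 → claim would be true, contradicts lie.
  If Dave = Knave, count = 0 ≠ 1 → lie confirmed ✓

Dave is a Knave.

Knave


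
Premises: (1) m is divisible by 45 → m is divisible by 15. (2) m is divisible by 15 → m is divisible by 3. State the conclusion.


Hypothetical syllogism: P → Q, Q → R ⊢ P → R
Premise 1: m is divisible by 45 → m is divisible by 15
Premise 2: m is divisible by 15 → m is divisible by 3
Chain the implications: the middle term (m is divisible by 15) links the two.
Conclusion: If m is divisible by 45, then m is divisible by 3.

If m is divisible by 45, then m is divisible by 3.


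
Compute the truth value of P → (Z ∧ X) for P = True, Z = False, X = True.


P = True, Z = False, X = True
Step 1: Z ∧ X = False AND True = False
Step 2: P → (False): false only when P=True and consequent=False.
Result: False

False


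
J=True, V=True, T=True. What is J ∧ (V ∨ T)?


J = True, V = True, T = True
Expression: J ∧ (V ∨ T)
Step 1: V ∨ T = True OR True = True
Step 2: J ∧ (True) = True AND True = True

True


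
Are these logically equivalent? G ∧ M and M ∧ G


Expression 1: G ∧ M
Expression 2: M ∧ G
Truth table (G M | Expr1 Expr2):
  T T |   T     T
  T F |   F     F
  F T |   F     F
  F F |   F     F
All 4 rows agree, so the expressions are logically equivalent.

Yes


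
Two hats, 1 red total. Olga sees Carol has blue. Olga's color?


Total red = 1, Carol = blue
Red accounted for: 0
Remaining for Olga: 1
Olga's hat is red.

red


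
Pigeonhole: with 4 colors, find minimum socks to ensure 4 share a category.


Pigeonhole: to guarantee k in one of n categories, need (k-1)×n + 1.
k = 4, n = 4
Minimum = (4-1) × 4 + 1 = 3 × 4 + 1

13


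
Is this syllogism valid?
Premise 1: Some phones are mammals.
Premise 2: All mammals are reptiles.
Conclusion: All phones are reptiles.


Premise 1: Some phones are mammals.
Premise 2: All mammals are reptiles.
Conclusion: All phones are reptiles.
Fallacy: illicit minor. The minor term (phones) is distributed in the conclusion ('All phones ...') but undistributed in its premise ('Some phones are mammals' doesn't cover all phones).
Only 'Some phones are reptiles' follows, not 'All'.

Invalid


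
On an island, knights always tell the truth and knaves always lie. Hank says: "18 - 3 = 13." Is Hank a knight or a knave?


Statement: "18 - 3 = 13."
Actual: 18 - 3 = 15
Claimed: 13
Statement is FALSE → Hank lies → Knave

Knave


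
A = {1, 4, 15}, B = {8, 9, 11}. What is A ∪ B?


A = {1, 4, 15}
B = {8, 9, 11}
Operation: union
All elements combined: 1, 4, 8, 9, 11, 15

{1, 4, 8, 9, 11, 15}


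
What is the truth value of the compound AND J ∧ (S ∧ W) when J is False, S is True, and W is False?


J = False, S = True, W = False
Step 1: S ∧ W = True AND False = False
Step 2: J ∧ False = False AND False = False
AND is true only when ALL operands are true.

False


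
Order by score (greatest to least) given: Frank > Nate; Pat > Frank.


Constraints: Frank > Nate; Pat > Frank
Method: at each step, the next-highest is the one remaining person who never appears on the smaller side of a constraint between remaining people.
  Step 1: remaining {Nate, Frank, Pat}; on the smaller side: {Nate, Frank} → Pat is next (Pat > Frank).
  Step 2: remaining {Nate, Frank}; on the smaller side: {Nate} → Frank is next (Frank > Nate).
  Step 3: only Nate remains → lowest.
Final ranking (highest to lowest):

Pat > Frank > Nate


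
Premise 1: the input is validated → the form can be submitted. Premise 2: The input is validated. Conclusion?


Modus ponens: P → Q, P ⊢ Q
P: the input is validated
Q: the form can be submitted
We have P → Q and P is true.
By modus ponens, Q must be true.

The form can be submitted


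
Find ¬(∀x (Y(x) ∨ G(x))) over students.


Original: ∀x (Y(x) ∨ G(x))
Rule: ¬∀→∃, ¬∃→∀, negate predicate.
Negation: ∃x (¬Y(x) ∧ ¬G(x))

∃x (¬Y(x) ∧ ¬G(x))


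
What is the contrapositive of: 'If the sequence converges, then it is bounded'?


Original: If the sequence converges, then it is bounded
Contrapositive: If ¬Q, then ¬P
Negate Q: not (it is bounded)
Negate P: not (the sequence converges)

If not (it is bounded), then not (the sequence converges).


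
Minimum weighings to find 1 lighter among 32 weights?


Each weighing has 3 outcomes (left heavy / balance / right heavy), so k weighings distinguish at most 3^k cases; splitting into three near-equal groups achieves this.
Need 3^k ≥ 32: 3^3 = 27 < 32 ≤ 3^4 = 81
k = ⌈log₃(32)⌉ = 4

4


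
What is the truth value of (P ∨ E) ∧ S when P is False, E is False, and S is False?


P = False, E = False, S = False
Step 1: P ∨ E = False OR False = False
Step 2: False ∧ S = False AND False = False
OR is true when at least one operand is true; AND requires both.

False


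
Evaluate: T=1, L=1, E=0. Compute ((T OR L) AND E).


T OR L = 1|1 = 1
1 AND 0 = 0

0


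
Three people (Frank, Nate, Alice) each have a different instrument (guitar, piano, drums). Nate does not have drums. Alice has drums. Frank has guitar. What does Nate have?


From clues:
  Alice → drums
  Frank → guitar
By elimination, Nate gets the remaining.

piano


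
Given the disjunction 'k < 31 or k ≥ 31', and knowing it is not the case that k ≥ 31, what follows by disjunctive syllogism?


Disjunctive syllogism: P ∨ Q, ¬P ⊢ Q
Disjunction: k < 31 ∨ k ≥ 31
We know it is not the case that k ≥ 31.
By disjunctive syllogism, the other disjunct must be true.

k < 31


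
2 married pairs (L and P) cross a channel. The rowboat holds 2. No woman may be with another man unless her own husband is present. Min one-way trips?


Label couples L and P.
1. WL+WP → (far: WL,WP; near: HL,HP)
2. WL ←   (far: WP; near: HL,HP,WL)
3. HL+HP → (far: HL,HP,WP; near: WL)
4. HL ←   (far: HP,WP; near: HL,WL)  — HL returns, since WL is alone on near bank
5. HL+WL → (far: all four; near: empty)
Every state respects the constraint.
Minimum trips = 5

5


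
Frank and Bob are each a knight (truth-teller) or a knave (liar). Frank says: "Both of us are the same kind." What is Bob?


Frank says: "Both of us are the same kind."
Case 1: Frank is a Knight (truth-teller)
  Statement is true → they ARE the same → Bob is also a Knight
Case 2: Frank is a Knave (liar)
  Statement is false → they are NOT the same → Bob is a Knight
In both cases, Bob is a Knight.

Knight


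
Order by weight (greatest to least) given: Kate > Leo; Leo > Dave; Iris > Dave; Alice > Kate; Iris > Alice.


Constraints: Kate > Leo; Leo > Dave; Iris > Dave; Alice > Kate; Iris > Alice
Method: at each step, the next-highest is the one remaining person who never appears on the smaller side of a constraint between remaining people.
  Step 1: remaining {Alice, Leo, Kate, Dave, Iris}; on the smaller side: {Alice, Leo, Kate, Dave} → Iris is next (Iris > Dave; Iris > Alice).
  Step 2: remaining {Alice, Leo, Kate, Dave}; on the smaller side: {Leo, Kate, Dave} → Alice is next (Alice > Kate).
  Step 3: remaining {Leo, Kate, Dave}; on the smaller side: {Leo, Dave} → Kate is next (Kate > Leo).
  Step 4: remaining {Leo, Dave}; on the smaller side: {Dave} → Leo is next (Leo > Dave).
  Step 5: only Dave remains → lowest.
Final ranking (highest to lowest):

Iris > Alice > Kate > Leo > Dave


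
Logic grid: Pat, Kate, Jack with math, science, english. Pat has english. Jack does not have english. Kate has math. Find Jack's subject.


From clues:
  Kate → math
  Pat → english
By elimination, Jack gets the remaining.

science


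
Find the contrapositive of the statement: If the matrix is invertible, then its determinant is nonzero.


Original: If the matrix is invertible, then its determinant is nonzero
Contrapositive: If ¬Q, then ¬P
Negate Q: not (its determinant is nonzero)
Negate P: not (the matrix is invertible)

If not (its determinant is nonzero), then not (the matrix is invertible).
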